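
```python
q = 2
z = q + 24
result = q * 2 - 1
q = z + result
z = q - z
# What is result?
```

Answer: 3

Derivation:
Trace (tracking result):
q = 2  # -> q = 2
z = q + 24  # -> z = 26
result = q * 2 - 1  # -> result = 3
q = z + result  # -> q = 29
z = q - z  # -> z = 3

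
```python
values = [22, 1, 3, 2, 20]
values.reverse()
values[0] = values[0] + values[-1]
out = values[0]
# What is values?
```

Trace (tracking values):
values = [22, 1, 3, 2, 20]  # -> values = [22, 1, 3, 2, 20]
values.reverse()  # -> values = [20, 2, 3, 1, 22]
values[0] = values[0] + values[-1]  # -> values = [42, 2, 3, 1, 22]
out = values[0]  # -> out = 42

Answer: [42, 2, 3, 1, 22]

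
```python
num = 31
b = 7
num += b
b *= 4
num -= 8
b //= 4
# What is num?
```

Trace (tracking num):
num = 31  # -> num = 31
b = 7  # -> b = 7
num += b  # -> num = 38
b *= 4  # -> b = 28
num -= 8  # -> num = 30
b //= 4  # -> b = 7

Answer: 30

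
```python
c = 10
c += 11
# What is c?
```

Trace (tracking c):
c = 10  # -> c = 10
c += 11  # -> c = 21

Answer: 21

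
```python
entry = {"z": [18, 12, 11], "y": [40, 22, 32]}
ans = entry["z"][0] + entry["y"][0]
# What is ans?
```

Answer: 58

Derivation:
Trace (tracking ans):
entry = {'z': [18, 12, 11], 'y': [40, 22, 32]}  # -> entry = {'z': [18, 12, 11], 'y': [40, 22, 32]}
ans = entry['z'][0] + entry['y'][0]  # -> ans = 58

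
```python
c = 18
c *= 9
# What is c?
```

Answer: 162

Derivation:
Trace (tracking c):
c = 18  # -> c = 18
c *= 9  # -> c = 162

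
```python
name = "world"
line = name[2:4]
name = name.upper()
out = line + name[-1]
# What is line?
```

Trace (tracking line):
name = 'world'  # -> name = 'world'
line = name[2:4]  # -> line = 'rl'
name = name.upper()  # -> name = 'WORLD'
out = line + name[-1]  # -> out = 'rlD'

Answer: 'rl'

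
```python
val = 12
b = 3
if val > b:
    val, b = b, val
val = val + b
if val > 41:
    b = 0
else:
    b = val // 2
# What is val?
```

Answer: 15

Derivation:
Trace (tracking val):
val = 12  # -> val = 12
b = 3  # -> b = 3
if val > b:  # condition is True
    val, b = (b, val)  # -> val = 3, b = 12
val = val + b  # -> val = 15
if val > 41:  # condition is False
else:
    b = val // 2  # -> b = 7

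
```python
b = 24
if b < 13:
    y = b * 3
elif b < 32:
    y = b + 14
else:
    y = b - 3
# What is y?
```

Answer: 38

Derivation:
Trace (tracking y):
b = 24  # -> b = 24
if b < 13:  # condition is False
elif b < 32:  # condition is True
    y = b + 14  # -> y = 38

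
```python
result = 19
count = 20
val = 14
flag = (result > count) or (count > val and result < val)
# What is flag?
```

Answer: False

Derivation:
Trace (tracking flag):
result = 19  # -> result = 19
count = 20  # -> count = 20
val = 14  # -> val = 14
flag = result > count or (count > val and result < val)  # -> flag = False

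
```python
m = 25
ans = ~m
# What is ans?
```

Answer: -26

Derivation:
Trace (tracking ans):
m = 25  # -> m = 25
ans = ~m  # -> ans = -26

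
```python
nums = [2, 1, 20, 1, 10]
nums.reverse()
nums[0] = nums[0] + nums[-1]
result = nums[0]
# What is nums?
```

Answer: [12, 1, 20, 1, 2]

Derivation:
Trace (tracking nums):
nums = [2, 1, 20, 1, 10]  # -> nums = [2, 1, 20, 1, 10]
nums.reverse()  # -> nums = [10, 1, 20, 1, 2]
nums[0] = nums[0] + nums[-1]  # -> nums = [12, 1, 20, 1, 2]
result = nums[0]  # -> result = 12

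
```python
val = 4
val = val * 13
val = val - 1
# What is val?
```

Answer: 51

Derivation:
Trace (tracking val):
val = 4  # -> val = 4
val = val * 13  # -> val = 52
val = val - 1  # -> val = 51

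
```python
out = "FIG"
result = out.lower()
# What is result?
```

Answer: 'fig'

Derivation:
Trace (tracking result):
out = 'FIG'  # -> out = 'FIG'
result = out.lower()  # -> result = 'fig'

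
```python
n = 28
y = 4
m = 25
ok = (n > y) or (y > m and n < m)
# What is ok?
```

Answer: True

Derivation:
Trace (tracking ok):
n = 28  # -> n = 28
y = 4  # -> y = 4
m = 25  # -> m = 25
ok = n > y or (y > m and n < m)  # -> ok = True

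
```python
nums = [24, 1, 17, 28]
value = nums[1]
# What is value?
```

Trace (tracking value):
nums = [24, 1, 17, 28]  # -> nums = [24, 1, 17, 28]
value = nums[1]  # -> value = 1

Answer: 1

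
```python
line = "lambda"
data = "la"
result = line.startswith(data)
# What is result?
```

Trace (tracking result):
line = 'lambda'  # -> line = 'lambda'
data = 'la'  # -> data = 'la'
result = line.startswith(data)  # -> result = True

Answer: True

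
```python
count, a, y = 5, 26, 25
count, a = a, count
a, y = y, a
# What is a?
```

Answer: 25

Derivation:
Trace (tracking a):
count, a, y = (5, 26, 25)  # -> count = 5, a = 26, y = 25
count, a = (a, count)  # -> count = 26, a = 5
a, y = (y, a)  # -> a = 25, y = 5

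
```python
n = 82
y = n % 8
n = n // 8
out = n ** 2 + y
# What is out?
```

Trace (tracking out):
n = 82  # -> n = 82
y = n % 8  # -> y = 2
n = n // 8  # -> n = 10
out = n ** 2 + y  # -> out = 102

Answer: 102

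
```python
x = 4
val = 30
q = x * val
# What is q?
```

Trace (tracking q):
x = 4  # -> x = 4
val = 30  # -> val = 30
q = x * val  # -> q = 120

Answer: 120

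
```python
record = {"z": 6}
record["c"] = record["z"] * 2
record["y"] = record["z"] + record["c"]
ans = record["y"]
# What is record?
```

Trace (tracking record):
record = {'z': 6}  # -> record = {'z': 6}
record['c'] = record['z'] * 2  # -> record = {'z': 6, 'c': 12}
record['y'] = record['z'] + record['c']  # -> record = {'z': 6, 'c': 12, 'y': 18}
ans = record['y']  # -> ans = 18

Answer: {'z': 6, 'c': 12, 'y': 18}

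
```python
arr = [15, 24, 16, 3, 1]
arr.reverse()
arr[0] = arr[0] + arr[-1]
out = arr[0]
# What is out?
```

Trace (tracking out):
arr = [15, 24, 16, 3, 1]  # -> arr = [15, 24, 16, 3, 1]
arr.reverse()  # -> arr = [1, 3, 16, 24, 15]
arr[0] = arr[0] + arr[-1]  # -> arr = [16, 3, 16, 24, 15]
out = arr[0]  # -> out = 16

Answer: 16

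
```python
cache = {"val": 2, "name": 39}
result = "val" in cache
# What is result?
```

Answer: True

Derivation:
Trace (tracking result):
cache = {'val': 2, 'name': 39}  # -> cache = {'val': 2, 'name': 39}
result = 'val' in cache  # -> result = True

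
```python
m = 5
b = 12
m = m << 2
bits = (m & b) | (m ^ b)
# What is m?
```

Trace (tracking m):
m = 5  # -> m = 5
b = 12  # -> b = 12
m = m << 2  # -> m = 20
bits = m & b | m ^ b  # -> bits = 28

Answer: 20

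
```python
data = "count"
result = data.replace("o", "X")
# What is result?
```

Trace (tracking result):
data = 'count'  # -> data = 'count'
result = data.replace('o', 'X')  # -> result = 'cXunt'

Answer: 'cXunt'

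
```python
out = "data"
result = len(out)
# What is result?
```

Trace (tracking result):
out = 'data'  # -> out = 'data'
result = len(out)  # -> result = 4

Answer: 4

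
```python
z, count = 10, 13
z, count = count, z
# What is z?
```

Trace (tracking z):
z, count = (10, 13)  # -> z = 10, count = 13
z, count = (count, z)  # -> z = 13, count = 10

Answer: 13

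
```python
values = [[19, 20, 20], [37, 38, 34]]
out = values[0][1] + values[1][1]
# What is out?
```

Answer: 58

Derivation:
Trace (tracking out):
values = [[19, 20, 20], [37, 38, 34]]  # -> values = [[19, 20, 20], [37, 38, 34]]
out = values[0][1] + values[1][1]  # -> out = 58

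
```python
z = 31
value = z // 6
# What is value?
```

Answer: 5

Derivation:
Trace (tracking value):
z = 31  # -> z = 31
value = z // 6  # -> value = 5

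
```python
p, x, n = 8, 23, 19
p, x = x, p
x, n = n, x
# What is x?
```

Answer: 19

Derivation:
Trace (tracking x):
p, x, n = (8, 23, 19)  # -> p = 8, x = 23, n = 19
p, x = (x, p)  # -> p = 23, x = 8
x, n = (n, x)  # -> x = 19, n = 8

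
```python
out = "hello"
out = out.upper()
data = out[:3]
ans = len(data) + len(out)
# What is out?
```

Trace (tracking out):
out = 'hello'  # -> out = 'hello'
out = out.upper()  # -> out = 'HELLO'
data = out[:3]  # -> data = 'HEL'
ans = len(data) + len(out)  # -> ans = 8

Answer: 'HELLO'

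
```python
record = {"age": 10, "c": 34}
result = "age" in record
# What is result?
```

Trace (tracking result):
record = {'age': 10, 'c': 34}  # -> record = {'age': 10, 'c': 34}
result = 'age' in record  # -> result = True

Answer: True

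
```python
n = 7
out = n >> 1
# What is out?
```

Answer: 3

Derivation:
Trace (tracking out):
n = 7  # -> n = 7
out = n >> 1  # -> out = 3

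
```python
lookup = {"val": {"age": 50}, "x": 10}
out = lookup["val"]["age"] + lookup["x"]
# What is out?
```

Answer: 60

Derivation:
Trace (tracking out):
lookup = {'val': {'age': 50}, 'x': 10}  # -> lookup = {'val': {'age': 50}, 'x': 10}
out = lookup['val']['age'] + lookup['x']  # -> out = 60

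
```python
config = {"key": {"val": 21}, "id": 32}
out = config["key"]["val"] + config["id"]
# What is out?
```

Trace (tracking out):
config = {'key': {'val': 21}, 'id': 32}  # -> config = {'key': {'val': 21}, 'id': 32}
out = config['key']['val'] + config['id']  # -> out = 53

Answer: 53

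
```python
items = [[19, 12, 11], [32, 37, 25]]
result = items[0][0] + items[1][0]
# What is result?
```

Trace (tracking result):
items = [[19, 12, 11], [32, 37, 25]]  # -> items = [[19, 12, 11], [32, 37, 25]]
result = items[0][0] + items[1][0]  # -> result = 51

Answer: 51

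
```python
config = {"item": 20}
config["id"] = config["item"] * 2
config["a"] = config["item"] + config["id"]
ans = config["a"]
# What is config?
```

Trace (tracking config):
config = {'item': 20}  # -> config = {'item': 20}
config['id'] = config['item'] * 2  # -> config = {'item': 20, 'id': 40}
config['a'] = config['item'] + config['id']  # -> config = {'item': 20, 'id': 40, 'a': 60}
ans = config['a']  # -> ans = 60

Answer: {'item': 20, 'id': 40, 'a': 60}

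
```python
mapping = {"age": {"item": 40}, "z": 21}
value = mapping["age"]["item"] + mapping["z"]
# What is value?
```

Answer: 61

Derivation:
Trace (tracking value):
mapping = {'age': {'item': 40}, 'z': 21}  # -> mapping = {'age': {'item': 40}, 'z': 21}
value = mapping['age']['item'] + mapping['z']  # -> value = 61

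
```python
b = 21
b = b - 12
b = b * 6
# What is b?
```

Trace (tracking b):
b = 21  # -> b = 21
b = b - 12  # -> b = 9
b = b * 6  # -> b = 54

Answer: 54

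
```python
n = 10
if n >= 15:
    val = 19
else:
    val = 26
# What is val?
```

Trace (tracking val):
n = 10  # -> n = 10
if n >= 15:  # condition is False
else:
    val = 26  # -> val = 26

Answer: 26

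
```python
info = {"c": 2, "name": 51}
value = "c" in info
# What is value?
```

Trace (tracking value):
info = {'c': 2, 'name': 51}  # -> info = {'c': 2, 'name': 51}
value = 'c' in info  # -> value = True

Answer: True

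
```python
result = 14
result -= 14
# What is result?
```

Answer: 0

Derivation:
Trace (tracking result):
result = 14  # -> result = 14
result -= 14  # -> result = 0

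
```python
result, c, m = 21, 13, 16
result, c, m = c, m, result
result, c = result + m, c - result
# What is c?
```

Answer: 3

Derivation:
Trace (tracking c):
result, c, m = (21, 13, 16)  # -> result = 21, c = 13, m = 16
result, c, m = (c, m, result)  # -> result = 13, c = 16, m = 21
result, c = (result + m, c - result)  # -> result = 34, c = 3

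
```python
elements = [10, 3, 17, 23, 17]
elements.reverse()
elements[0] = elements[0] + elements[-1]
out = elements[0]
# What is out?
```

Answer: 27

Derivation:
Trace (tracking out):
elements = [10, 3, 17, 23, 17]  # -> elements = [10, 3, 17, 23, 17]
elements.reverse()  # -> elements = [17, 23, 17, 3, 10]
elements[0] = elements[0] + elements[-1]  # -> elements = [27, 23, 17, 3, 10]
out = elements[0]  # -> out = 27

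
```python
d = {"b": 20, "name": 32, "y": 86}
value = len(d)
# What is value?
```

Answer: 3

Derivation:
Trace (tracking value):
d = {'b': 20, 'name': 32, 'y': 86}  # -> d = {'b': 20, 'name': 32, 'y': 86}
value = len(d)  # -> value = 3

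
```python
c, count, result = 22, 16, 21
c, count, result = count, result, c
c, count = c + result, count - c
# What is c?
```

Answer: 38

Derivation:
Trace (tracking c):
c, count, result = (22, 16, 21)  # -> c = 22, count = 16, result = 21
c, count, result = (count, result, c)  # -> c = 16, count = 21, result = 22
c, count = (c + result, count - c)  # -> c = 38, count = 5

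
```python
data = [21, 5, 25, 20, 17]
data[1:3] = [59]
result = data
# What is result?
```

Trace (tracking result):
data = [21, 5, 25, 20, 17]  # -> data = [21, 5, 25, 20, 17]
data[1:3] = [59]  # -> data = [21, 59, 20, 17]
result = data  # -> result = [21, 59, 20, 17]

Answer: [21, 59, 20, 17]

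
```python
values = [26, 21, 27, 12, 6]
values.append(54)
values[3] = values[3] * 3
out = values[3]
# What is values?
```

Answer: [26, 21, 27, 36, 6, 54]

Derivation:
Trace (tracking values):
values = [26, 21, 27, 12, 6]  # -> values = [26, 21, 27, 12, 6]
values.append(54)  # -> values = [26, 21, 27, 12, 6, 54]
values[3] = values[3] * 3  # -> values = [26, 21, 27, 36, 6, 54]
out = values[3]  # -> out = 36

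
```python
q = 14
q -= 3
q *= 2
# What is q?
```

Answer: 22

Derivation:
Trace (tracking q):
q = 14  # -> q = 14
q -= 3  # -> q = 11
q *= 2  # -> q = 22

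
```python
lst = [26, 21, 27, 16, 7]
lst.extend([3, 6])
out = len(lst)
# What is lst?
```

Answer: [26, 21, 27, 16, 7, 3, 6]

Derivation:
Trace (tracking lst):
lst = [26, 21, 27, 16, 7]  # -> lst = [26, 21, 27, 16, 7]
lst.extend([3, 6])  # -> lst = [26, 21, 27, 16, 7, 3, 6]
out = len(lst)  # -> out = 7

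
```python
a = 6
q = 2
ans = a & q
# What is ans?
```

Answer: 2

Derivation:
Trace (tracking ans):
a = 6  # -> a = 6
q = 2  # -> q = 2
ans = a & q  # -> ans = 2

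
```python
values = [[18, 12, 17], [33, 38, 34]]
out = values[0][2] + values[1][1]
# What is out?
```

Answer: 55

Derivation:
Trace (tracking out):
values = [[18, 12, 17], [33, 38, 34]]  # -> values = [[18, 12, 17], [33, 38, 34]]
out = values[0][2] + values[1][1]  # -> out = 55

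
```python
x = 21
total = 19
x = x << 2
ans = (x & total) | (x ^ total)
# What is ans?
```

Answer: 87

Derivation:
Trace (tracking ans):
x = 21  # -> x = 21
total = 19  # -> total = 19
x = x << 2  # -> x = 84
ans = x & total | x ^ total  # -> ans = 87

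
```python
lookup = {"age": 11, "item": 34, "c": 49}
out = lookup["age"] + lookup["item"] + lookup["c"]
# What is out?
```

Answer: 94

Derivation:
Trace (tracking out):
lookup = {'age': 11, 'item': 34, 'c': 49}  # -> lookup = {'age': 11, 'item': 34, 'c': 49}
out = lookup['age'] + lookup['item'] + lookup['c']  # -> out = 94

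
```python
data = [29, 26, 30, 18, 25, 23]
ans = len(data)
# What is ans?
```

Trace (tracking ans):
data = [29, 26, 30, 18, 25, 23]  # -> data = [29, 26, 30, 18, 25, 23]
ans = len(data)  # -> ans = 6

Answer: 6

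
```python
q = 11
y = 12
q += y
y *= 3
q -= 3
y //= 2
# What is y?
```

Trace (tracking y):
q = 11  # -> q = 11
y = 12  # -> y = 12
q += y  # -> q = 23
y *= 3  # -> y = 36
q -= 3  # -> q = 20
y //= 2  # -> y = 18

Answer: 18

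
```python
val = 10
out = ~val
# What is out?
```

Trace (tracking out):
val = 10  # -> val = 10
out = ~val  # -> out = -11

Answer: -11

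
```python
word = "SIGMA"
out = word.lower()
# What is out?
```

Trace (tracking out):
word = 'SIGMA'  # -> word = 'SIGMA'
out = word.lower()  # -> out = 'sigma'

Answer: 'sigma'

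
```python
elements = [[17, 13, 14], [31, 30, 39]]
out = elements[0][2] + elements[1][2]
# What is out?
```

Answer: 53

Derivation:
Trace (tracking out):
elements = [[17, 13, 14], [31, 30, 39]]  # -> elements = [[17, 13, 14], [31, 30, 39]]
out = elements[0][2] + elements[1][2]  # -> out = 53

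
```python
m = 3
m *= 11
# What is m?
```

Answer: 33

Derivation:
Trace (tracking m):
m = 3  # -> m = 3
m *= 11  # -> m = 33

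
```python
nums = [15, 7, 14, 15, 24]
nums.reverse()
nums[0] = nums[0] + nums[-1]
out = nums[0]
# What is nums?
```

Answer: [39, 15, 14, 7, 15]

Derivation:
Trace (tracking nums):
nums = [15, 7, 14, 15, 24]  # -> nums = [15, 7, 14, 15, 24]
nums.reverse()  # -> nums = [24, 15, 14, 7, 15]
nums[0] = nums[0] + nums[-1]  # -> nums = [39, 15, 14, 7, 15]
out = nums[0]  # -> out = 39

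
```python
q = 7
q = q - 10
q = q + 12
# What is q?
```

Answer: 9

Derivation:
Trace (tracking q):
q = 7  # -> q = 7
q = q - 10  # -> q = -3
q = q + 12  # -> q = 9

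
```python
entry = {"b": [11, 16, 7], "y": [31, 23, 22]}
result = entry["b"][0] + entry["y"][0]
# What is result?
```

Answer: 42

Derivation:
Trace (tracking result):
entry = {'b': [11, 16, 7], 'y': [31, 23, 22]}  # -> entry = {'b': [11, 16, 7], 'y': [31, 23, 22]}
result = entry['b'][0] + entry['y'][0]  # -> result = 42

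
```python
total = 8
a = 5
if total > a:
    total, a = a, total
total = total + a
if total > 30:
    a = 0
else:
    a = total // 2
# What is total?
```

Answer: 13

Derivation:
Trace (tracking total):
total = 8  # -> total = 8
a = 5  # -> a = 5
if total > a:  # condition is True
    total, a = (a, total)  # -> total = 5, a = 8
total = total + a  # -> total = 13
if total > 30:  # condition is False
else:
    a = total // 2  # -> a = 6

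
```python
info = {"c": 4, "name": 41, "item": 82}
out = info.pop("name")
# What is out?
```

Trace (tracking out):
info = {'c': 4, 'name': 41, 'item': 82}  # -> info = {'c': 4, 'name': 41, 'item': 82}
out = info.pop('name')  # -> out = 41

Answer: 41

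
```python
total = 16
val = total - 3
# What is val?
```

Answer: 13

Derivation:
Trace (tracking val):
total = 16  # -> total = 16
val = total - 3  # -> val = 13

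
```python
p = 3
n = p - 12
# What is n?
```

Trace (tracking n):
p = 3  # -> p = 3
n = p - 12  # -> n = -9

Answer: -9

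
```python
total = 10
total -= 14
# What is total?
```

Answer: -4

Derivation:
Trace (tracking total):
total = 10  # -> total = 10
total -= 14  # -> total = -4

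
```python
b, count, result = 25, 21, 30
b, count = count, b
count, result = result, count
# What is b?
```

Trace (tracking b):
b, count, result = (25, 21, 30)  # -> b = 25, count = 21, result = 30
b, count = (count, b)  # -> b = 21, count = 25
count, result = (result, count)  # -> count = 30, result = 25

Answer: 21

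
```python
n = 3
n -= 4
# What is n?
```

Trace (tracking n):
n = 3  # -> n = 3
n -= 4  # -> n = -1

Answer: -1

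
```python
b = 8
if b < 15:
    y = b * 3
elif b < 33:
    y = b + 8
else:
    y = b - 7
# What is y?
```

Trace (tracking y):
b = 8  # -> b = 8
if b < 15:  # condition is True
    y = b * 3  # -> y = 24

Answer: 24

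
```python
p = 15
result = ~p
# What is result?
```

Answer: -16

Derivation:
Trace (tracking result):
p = 15  # -> p = 15
result = ~p  # -> result = -16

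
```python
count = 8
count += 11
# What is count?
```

Answer: 19

Derivation:
Trace (tracking count):
count = 8  # -> count = 8
count += 11  # -> count = 19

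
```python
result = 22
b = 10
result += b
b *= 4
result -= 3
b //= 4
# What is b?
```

Answer: 10

Derivation:
Trace (tracking b):
result = 22  # -> result = 22
b = 10  # -> b = 10
result += b  # -> result = 32
b *= 4  # -> b = 40
result -= 3  # -> result = 29
b //= 4  # -> b = 10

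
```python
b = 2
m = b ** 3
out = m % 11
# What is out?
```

Answer: 8

Derivation:
Trace (tracking out):
b = 2  # -> b = 2
m = b ** 3  # -> m = 8
out = m % 11  # -> out = 8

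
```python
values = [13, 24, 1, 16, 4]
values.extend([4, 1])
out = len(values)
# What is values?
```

Trace (tracking values):
values = [13, 24, 1, 16, 4]  # -> values = [13, 24, 1, 16, 4]
values.extend([4, 1])  # -> values = [13, 24, 1, 16, 4, 4, 1]
out = len(values)  # -> out = 7

Answer: [13, 24, 1, 16, 4, 4, 1]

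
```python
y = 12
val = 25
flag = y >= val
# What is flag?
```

Answer: False

Derivation:
Trace (tracking flag):
y = 12  # -> y = 12
val = 25  # -> val = 25
flag = y >= val  # -> flag = False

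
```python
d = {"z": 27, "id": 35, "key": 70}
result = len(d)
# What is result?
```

Answer: 3

Derivation:
Trace (tracking result):
d = {'z': 27, 'id': 35, 'key': 70}  # -> d = {'z': 27, 'id': 35, 'key': 70}
result = len(d)  # -> result = 3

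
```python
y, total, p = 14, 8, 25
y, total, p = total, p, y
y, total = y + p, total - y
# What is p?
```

Trace (tracking p):
y, total, p = (14, 8, 25)  # -> y = 14, total = 8, p = 25
y, total, p = (total, p, y)  # -> y = 8, total = 25, p = 14
y, total = (y + p, total - y)  # -> y = 22, total = 17

Answer: 14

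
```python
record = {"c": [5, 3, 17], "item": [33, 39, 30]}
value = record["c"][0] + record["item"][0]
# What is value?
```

Answer: 38

Derivation:
Trace (tracking value):
record = {'c': [5, 3, 17], 'item': [33, 39, 30]}  # -> record = {'c': [5, 3, 17], 'item': [33, 39, 30]}
value = record['c'][0] + record['item'][0]  # -> value = 38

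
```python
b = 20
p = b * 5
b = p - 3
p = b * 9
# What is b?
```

Answer: 97

Derivation:
Trace (tracking b):
b = 20  # -> b = 20
p = b * 5  # -> p = 100
b = p - 3  # -> b = 97
p = b * 9  # -> p = 873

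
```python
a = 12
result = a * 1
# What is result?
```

Answer: 12

Derivation:
Trace (tracking result):
a = 12  # -> a = 12
result = a * 1  # -> result = 12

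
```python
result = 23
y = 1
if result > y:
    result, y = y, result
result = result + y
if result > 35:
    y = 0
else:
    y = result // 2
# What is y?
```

Trace (tracking y):
result = 23  # -> result = 23
y = 1  # -> y = 1
if result > y:  # condition is True
    result, y = (y, result)  # -> result = 1, y = 23
result = result + y  # -> result = 24
if result > 35:  # condition is False
else:
    y = result // 2  # -> y = 12

Answer: 12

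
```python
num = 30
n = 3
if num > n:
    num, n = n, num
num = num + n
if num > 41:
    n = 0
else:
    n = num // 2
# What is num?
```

Answer: 33

Derivation:
Trace (tracking num):
num = 30  # -> num = 30
n = 3  # -> n = 3
if num > n:  # condition is True
    num, n = (n, num)  # -> num = 3, n = 30
num = num + n  # -> num = 33
if num > 41:  # condition is False
else:
    n = num // 2  # -> n = 16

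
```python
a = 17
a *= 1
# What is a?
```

Trace (tracking a):
a = 17  # -> a = 17
a *= 1  # -> a = 17

Answer: 17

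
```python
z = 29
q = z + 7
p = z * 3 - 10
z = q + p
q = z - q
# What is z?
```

Answer: 113

Derivation:
Trace (tracking z):
z = 29  # -> z = 29
q = z + 7  # -> q = 36
p = z * 3 - 10  # -> p = 77
z = q + p  # -> z = 113
q = z - q  # -> q = 77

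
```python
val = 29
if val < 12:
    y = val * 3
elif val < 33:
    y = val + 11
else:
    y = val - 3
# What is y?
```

Answer: 40

Derivation:
Trace (tracking y):
val = 29  # -> val = 29
if val < 12:  # condition is False
elif val < 33:  # condition is True
    y = val + 11  # -> y = 40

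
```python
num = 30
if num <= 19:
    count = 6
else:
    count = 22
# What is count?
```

Trace (tracking count):
num = 30  # -> num = 30
if num <= 19:  # condition is False
else:
    count = 22  # -> count = 22

Answer: 22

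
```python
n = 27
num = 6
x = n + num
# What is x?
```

Trace (tracking x):
n = 27  # -> n = 27
num = 6  # -> num = 6
x = n + num  # -> x = 33

Answer: 33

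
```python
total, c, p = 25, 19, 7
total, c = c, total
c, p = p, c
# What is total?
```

Trace (tracking total):
total, c, p = (25, 19, 7)  # -> total = 25, c = 19, p = 7
total, c = (c, total)  # -> total = 19, c = 25
c, p = (p, c)  # -> c = 7, p = 25

Answer: 19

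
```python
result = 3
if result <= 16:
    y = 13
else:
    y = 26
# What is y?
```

Answer: 13

Derivation:
Trace (tracking y):
result = 3  # -> result = 3
if result <= 16:  # condition is True
    y = 13  # -> y = 13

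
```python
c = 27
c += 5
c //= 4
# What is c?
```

Trace (tracking c):
c = 27  # -> c = 27
c += 5  # -> c = 32
c //= 4  # -> c = 8

Answer: 8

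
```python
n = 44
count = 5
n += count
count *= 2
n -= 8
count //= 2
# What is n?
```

Answer: 41

Derivation:
Trace (tracking n):
n = 44  # -> n = 44
count = 5  # -> count = 5
n += count  # -> n = 49
count *= 2  # -> count = 10
n -= 8  # -> n = 41
count //= 2  # -> count = 5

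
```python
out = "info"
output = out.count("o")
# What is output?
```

Answer: 1

Derivation:
Trace (tracking output):
out = 'info'  # -> out = 'info'
output = out.count('o')  # -> output = 1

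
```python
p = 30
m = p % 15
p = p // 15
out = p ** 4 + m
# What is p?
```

Trace (tracking p):
p = 30  # -> p = 30
m = p % 15  # -> m = 0
p = p // 15  # -> p = 2
out = p ** 4 + m  # -> out = 16

Answer: 2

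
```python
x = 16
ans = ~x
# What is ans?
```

Answer: -17

Derivation:
Trace (tracking ans):
x = 16  # -> x = 16
ans = ~x  # -> ans = -17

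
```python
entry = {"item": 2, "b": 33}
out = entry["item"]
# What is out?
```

Trace (tracking out):
entry = {'item': 2, 'b': 33}  # -> entry = {'item': 2, 'b': 33}
out = entry['item']  # -> out = 2

Answer: 2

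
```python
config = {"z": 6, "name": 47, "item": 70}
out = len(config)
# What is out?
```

Trace (tracking out):
config = {'z': 6, 'name': 47, 'item': 70}  # -> config = {'z': 6, 'name': 47, 'item': 70}
out = len(config)  # -> out = 3

Answer: 3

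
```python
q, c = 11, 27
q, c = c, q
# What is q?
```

Answer: 27

Derivation:
Trace (tracking q):
q, c = (11, 27)  # -> q = 11, c = 27
q, c = (c, q)  # -> q = 27, c = 11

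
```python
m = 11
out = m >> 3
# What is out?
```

Answer: 1

Derivation:
Trace (tracking out):
m = 11  # -> m = 11
out = m >> 3  # -> out = 1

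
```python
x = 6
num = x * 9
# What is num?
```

Answer: 54

Derivation:
Trace (tracking num):
x = 6  # -> x = 6
num = x * 9  # -> num = 54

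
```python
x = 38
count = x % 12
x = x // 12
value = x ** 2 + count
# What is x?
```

Answer: 3

Derivation:
Trace (tracking x):
x = 38  # -> x = 38
count = x % 12  # -> count = 2
x = x // 12  # -> x = 3
value = x ** 2 + count  # -> value = 11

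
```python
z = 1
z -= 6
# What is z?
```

Answer: -5

Derivation:
Trace (tracking z):
z = 1  # -> z = 1
z -= 6  # -> z = -5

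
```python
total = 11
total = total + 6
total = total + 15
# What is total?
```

Answer: 32

Derivation:
Trace (tracking total):
total = 11  # -> total = 11
total = total + 6  # -> total = 17
total = total + 15  # -> total = 32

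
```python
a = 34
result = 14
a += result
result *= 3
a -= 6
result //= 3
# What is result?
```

Trace (tracking result):
a = 34  # -> a = 34
result = 14  # -> result = 14
a += result  # -> a = 48
result *= 3  # -> result = 42
a -= 6  # -> a = 42
result //= 3  # -> result = 14

Answer: 14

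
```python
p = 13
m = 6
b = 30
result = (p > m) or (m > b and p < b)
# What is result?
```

Trace (tracking result):
p = 13  # -> p = 13
m = 6  # -> m = 6
b = 30  # -> b = 30
result = p > m or (m > b and p < b)  # -> result = True

Answer: True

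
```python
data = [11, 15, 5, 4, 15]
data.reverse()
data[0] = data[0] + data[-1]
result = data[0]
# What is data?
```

Trace (tracking data):
data = [11, 15, 5, 4, 15]  # -> data = [11, 15, 5, 4, 15]
data.reverse()  # -> data = [15, 4, 5, 15, 11]
data[0] = data[0] + data[-1]  # -> data = [26, 4, 5, 15, 11]
result = data[0]  # -> result = 26

Answer: [26, 4, 5, 15, 11]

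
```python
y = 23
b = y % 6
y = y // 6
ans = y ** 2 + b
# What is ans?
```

Trace (tracking ans):
y = 23  # -> y = 23
b = y % 6  # -> b = 5
y = y // 6  # -> y = 3
ans = y ** 2 + b  # -> ans = 14

Answer: 14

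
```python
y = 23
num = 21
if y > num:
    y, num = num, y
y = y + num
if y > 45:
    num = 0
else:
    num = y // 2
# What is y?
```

Answer: 44

Derivation:
Trace (tracking y):
y = 23  # -> y = 23
num = 21  # -> num = 21
if y > num:  # condition is True
    y, num = (num, y)  # -> y = 21, num = 23
y = y + num  # -> y = 44
if y > 45:  # condition is False
else:
    num = y // 2  # -> num = 22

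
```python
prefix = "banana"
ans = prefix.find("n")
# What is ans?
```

Trace (tracking ans):
prefix = 'banana'  # -> prefix = 'banana'
ans = prefix.find('n')  # -> ans = 2

Answer: 2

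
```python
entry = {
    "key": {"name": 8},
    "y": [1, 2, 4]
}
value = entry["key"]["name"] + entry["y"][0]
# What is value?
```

Answer: 9

Derivation:
Trace (tracking value):
entry = {'key': {'name': 8}, 'y': [1, 2, 4]}  # -> entry = {'key': {'name': 8}, 'y': [1, 2, 4]}
value = entry['key']['name'] + entry['y'][0]  # -> value = 9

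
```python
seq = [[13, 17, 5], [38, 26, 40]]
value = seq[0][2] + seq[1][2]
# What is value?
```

Trace (tracking value):
seq = [[13, 17, 5], [38, 26, 40]]  # -> seq = [[13, 17, 5], [38, 26, 40]]
value = seq[0][2] + seq[1][2]  # -> value = 45

Answer: 45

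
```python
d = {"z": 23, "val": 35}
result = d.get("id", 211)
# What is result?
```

Answer: 211

Derivation:
Trace (tracking result):
d = {'z': 23, 'val': 35}  # -> d = {'z': 23, 'val': 35}
result = d.get('id', 211)  # -> result = 211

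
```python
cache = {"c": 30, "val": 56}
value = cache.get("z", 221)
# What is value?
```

Answer: 221

Derivation:
Trace (tracking value):
cache = {'c': 30, 'val': 56}  # -> cache = {'c': 30, 'val': 56}
value = cache.get('z', 221)  # -> value = 221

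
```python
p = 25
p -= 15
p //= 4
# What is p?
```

Trace (tracking p):
p = 25  # -> p = 25
p -= 15  # -> p = 10
p //= 4  # -> p = 2

Answer: 2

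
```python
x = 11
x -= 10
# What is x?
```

Trace (tracking x):
x = 11  # -> x = 11
x -= 10  # -> x = 1

Answer: 1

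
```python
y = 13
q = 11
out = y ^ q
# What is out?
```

Answer: 6

Derivation:
Trace (tracking out):
y = 13  # -> y = 13
q = 11  # -> q = 11
out = y ^ q  # -> out = 6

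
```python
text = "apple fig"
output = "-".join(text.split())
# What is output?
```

Answer: 'apple-fig'

Derivation:
Trace (tracking output):
text = 'apple fig'  # -> text = 'apple fig'
output = '-'.join(text.split())  # -> output = 'apple-fig'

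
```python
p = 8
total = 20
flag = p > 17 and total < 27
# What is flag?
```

Trace (tracking flag):
p = 8  # -> p = 8
total = 20  # -> total = 20
flag = p > 17 and total < 27  # -> flag = False

Answer: False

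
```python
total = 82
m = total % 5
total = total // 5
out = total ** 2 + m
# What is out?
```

Answer: 258

Derivation:
Trace (tracking out):
total = 82  # -> total = 82
m = total % 5  # -> m = 2
total = total // 5  # -> total = 16
out = total ** 2 + m  # -> out = 258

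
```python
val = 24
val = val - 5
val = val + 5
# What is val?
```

Answer: 24

Derivation:
Trace (tracking val):
val = 24  # -> val = 24
val = val - 5  # -> val = 19
val = val + 5  # -> val = 24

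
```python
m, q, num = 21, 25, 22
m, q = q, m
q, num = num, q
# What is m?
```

Answer: 25

Derivation:
Trace (tracking m):
m, q, num = (21, 25, 22)  # -> m = 21, q = 25, num = 22
m, q = (q, m)  # -> m = 25, q = 21
q, num = (num, q)  # -> q = 22, num = 21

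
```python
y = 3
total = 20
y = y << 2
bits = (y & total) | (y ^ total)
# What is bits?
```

Answer: 28

Derivation:
Trace (tracking bits):
y = 3  # -> y = 3
total = 20  # -> total = 20
y = y << 2  # -> y = 12
bits = y & total | y ^ total  # -> bits = 28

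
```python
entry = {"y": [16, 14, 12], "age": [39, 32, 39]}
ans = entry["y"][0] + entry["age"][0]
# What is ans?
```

Trace (tracking ans):
entry = {'y': [16, 14, 12], 'age': [39, 32, 39]}  # -> entry = {'y': [16, 14, 12], 'age': [39, 32, 39]}
ans = entry['y'][0] + entry['age'][0]  # -> ans = 55

Answer: 55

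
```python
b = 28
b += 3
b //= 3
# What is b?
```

Answer: 10

Derivation:
Trace (tracking b):
b = 28  # -> b = 28
b += 3  # -> b = 31
b //= 3  # -> b = 10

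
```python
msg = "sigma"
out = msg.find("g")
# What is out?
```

Answer: 2

Derivation:
Trace (tracking out):
msg = 'sigma'  # -> msg = 'sigma'
out = msg.find('g')  # -> out = 2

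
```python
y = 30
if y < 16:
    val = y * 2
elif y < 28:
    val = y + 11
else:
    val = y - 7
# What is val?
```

Answer: 23

Derivation:
Trace (tracking val):
y = 30  # -> y = 30
if y < 16:  # condition is False
elif y < 28:  # condition is False
else:
    val = y - 7  # -> val = 23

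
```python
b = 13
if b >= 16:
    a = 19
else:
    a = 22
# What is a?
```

Trace (tracking a):
b = 13  # -> b = 13
if b >= 16:  # condition is False
else:
    a = 22  # -> a = 22

Answer: 22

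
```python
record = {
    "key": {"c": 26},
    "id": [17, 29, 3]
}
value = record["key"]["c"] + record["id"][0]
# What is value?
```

Answer: 43

Derivation:
Trace (tracking value):
record = {'key': {'c': 26}, 'id': [17, 29, 3]}  # -> record = {'key': {'c': 26}, 'id': [17, 29, 3]}
value = record['key']['c'] + record['id'][0]  # -> value = 43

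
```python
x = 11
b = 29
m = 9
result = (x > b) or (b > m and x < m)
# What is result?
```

Trace (tracking result):
x = 11  # -> x = 11
b = 29  # -> b = 29
m = 9  # -> m = 9
result = x > b or (b > m and x < m)  # -> result = False

Answer: False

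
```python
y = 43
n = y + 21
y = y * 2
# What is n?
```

Trace (tracking n):
y = 43  # -> y = 43
n = y + 21  # -> n = 64
y = y * 2  # -> y = 86

Answer: 64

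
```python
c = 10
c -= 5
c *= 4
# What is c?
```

Trace (tracking c):
c = 10  # -> c = 10
c -= 5  # -> c = 5
c *= 4  # -> c = 20

Answer: 20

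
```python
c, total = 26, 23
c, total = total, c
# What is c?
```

Trace (tracking c):
c, total = (26, 23)  # -> c = 26, total = 23
c, total = (total, c)  # -> c = 23, total = 26

Answer: 23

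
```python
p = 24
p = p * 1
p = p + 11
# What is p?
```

Trace (tracking p):
p = 24  # -> p = 24
p = p * 1  # -> p = 24
p = p + 11  # -> p = 35

Answer: 35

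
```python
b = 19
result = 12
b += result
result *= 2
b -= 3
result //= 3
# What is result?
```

Answer: 8

Derivation:
Trace (tracking result):
b = 19  # -> b = 19
result = 12  # -> result = 12
b += result  # -> b = 31
result *= 2  # -> result = 24
b -= 3  # -> b = 28
result //= 3  # -> result = 8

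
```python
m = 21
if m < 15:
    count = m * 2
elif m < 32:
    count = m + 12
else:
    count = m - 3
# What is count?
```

Trace (tracking count):
m = 21  # -> m = 21
if m < 15:  # condition is False
elif m < 32:  # condition is True
    count = m + 12  # -> count = 33

Answer: 33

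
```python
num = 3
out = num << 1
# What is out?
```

Answer: 6

Derivation:
Trace (tracking out):
num = 3  # -> num = 3
out = num << 1  # -> out = 6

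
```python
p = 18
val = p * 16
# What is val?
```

Answer: 288

Derivation:
Trace (tracking val):
p = 18  # -> p = 18
val = p * 16  # -> val = 288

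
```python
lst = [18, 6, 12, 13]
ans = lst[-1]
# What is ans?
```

Trace (tracking ans):
lst = [18, 6, 12, 13]  # -> lst = [18, 6, 12, 13]
ans = lst[-1]  # -> ans = 13

Answer: 13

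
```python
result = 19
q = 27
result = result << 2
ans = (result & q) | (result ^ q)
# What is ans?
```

Answer: 95

Derivation:
Trace (tracking ans):
result = 19  # -> result = 19
q = 27  # -> q = 27
result = result << 2  # -> result = 76
ans = result & q | result ^ q  # -> ans = 95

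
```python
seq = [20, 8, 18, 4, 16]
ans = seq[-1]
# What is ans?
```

Answer: 16

Derivation:
Trace (tracking ans):
seq = [20, 8, 18, 4, 16]  # -> seq = [20, 8, 18, 4, 16]
ans = seq[-1]  # -> ans = 16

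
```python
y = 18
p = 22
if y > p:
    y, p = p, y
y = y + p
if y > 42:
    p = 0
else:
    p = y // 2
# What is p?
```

Answer: 20

Derivation:
Trace (tracking p):
y = 18  # -> y = 18
p = 22  # -> p = 22
if y > p:  # condition is False
y = y + p  # -> y = 40
if y > 42:  # condition is False
else:
    p = y // 2  # -> p = 20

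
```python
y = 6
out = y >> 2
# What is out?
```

Answer: 1

Derivation:
Trace (tracking out):
y = 6  # -> y = 6
out = y >> 2  # -> out = 1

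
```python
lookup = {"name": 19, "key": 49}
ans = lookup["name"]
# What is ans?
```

Answer: 19

Derivation:
Trace (tracking ans):
lookup = {'name': 19, 'key': 49}  # -> lookup = {'name': 19, 'key': 49}
ans = lookup['name']  # -> ans = 19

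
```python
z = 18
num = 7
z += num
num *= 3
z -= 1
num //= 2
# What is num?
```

Trace (tracking num):
z = 18  # -> z = 18
num = 7  # -> num = 7
z += num  # -> z = 25
num *= 3  # -> num = 21
z -= 1  # -> z = 24
num //= 2  # -> num = 10

Answer: 10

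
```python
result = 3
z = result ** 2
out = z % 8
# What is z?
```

Answer: 9

Derivation:
Trace (tracking z):
result = 3  # -> result = 3
z = result ** 2  # -> z = 9
out = z % 8  # -> out = 1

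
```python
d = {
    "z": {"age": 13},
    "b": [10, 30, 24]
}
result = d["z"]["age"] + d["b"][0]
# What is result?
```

Answer: 23

Derivation:
Trace (tracking result):
d = {'z': {'age': 13}, 'b': [10, 30, 24]}  # -> d = {'z': {'age': 13}, 'b': [10, 30, 24]}
result = d['z']['age'] + d['b'][0]  # -> result = 23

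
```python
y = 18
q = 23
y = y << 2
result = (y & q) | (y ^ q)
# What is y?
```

Answer: 72

Derivation:
Trace (tracking y):
y = 18  # -> y = 18
q = 23  # -> q = 23
y = y << 2  # -> y = 72
result = y & q | y ^ q  # -> result = 95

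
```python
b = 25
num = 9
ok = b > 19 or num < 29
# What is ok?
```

Trace (tracking ok):
b = 25  # -> b = 25
num = 9  # -> num = 9
ok = b > 19 or num < 29  # -> ok = True

Answer: True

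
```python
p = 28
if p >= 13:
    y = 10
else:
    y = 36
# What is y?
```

Trace (tracking y):
p = 28  # -> p = 28
if p >= 13:  # condition is True
    y = 10  # -> y = 10

Answer: 10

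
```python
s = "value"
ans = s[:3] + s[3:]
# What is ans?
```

Answer: 'value'

Derivation:
Trace (tracking ans):
s = 'value'  # -> s = 'value'
ans = s[:3] + s[3:]  # -> ans = 'value'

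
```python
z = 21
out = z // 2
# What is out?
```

Answer: 10

Derivation:
Trace (tracking out):
z = 21  # -> z = 21
out = z // 2  # -> out = 10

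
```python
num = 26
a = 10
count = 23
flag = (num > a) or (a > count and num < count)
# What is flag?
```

Answer: True

Derivation:
Trace (tracking flag):
num = 26  # -> num = 26
a = 10  # -> a = 10
count = 23  # -> count = 23
flag = num > a or (a > count and num < count)  # -> flag = True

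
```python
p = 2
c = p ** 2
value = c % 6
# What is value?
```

Trace (tracking value):
p = 2  # -> p = 2
c = p ** 2  # -> c = 4
value = c % 6  # -> value = 4

Answer: 4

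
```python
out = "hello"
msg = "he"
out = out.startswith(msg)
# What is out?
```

Answer: True

Derivation:
Trace (tracking out):
out = 'hello'  # -> out = 'hello'
msg = 'he'  # -> msg = 'he'
out = out.startswith(msg)  # -> out = True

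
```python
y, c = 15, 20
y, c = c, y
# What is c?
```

Answer: 15

Derivation:
Trace (tracking c):
y, c = (15, 20)  # -> y = 15, c = 20
y, c = (c, y)  # -> y = 20, c = 15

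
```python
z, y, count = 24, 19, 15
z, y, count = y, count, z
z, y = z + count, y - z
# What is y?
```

Answer: -4

Derivation:
Trace (tracking y):
z, y, count = (24, 19, 15)  # -> z = 24, y = 19, count = 15
z, y, count = (y, count, z)  # -> z = 19, y = 15, count = 24
z, y = (z + count, y - z)  # -> z = 43, y = -4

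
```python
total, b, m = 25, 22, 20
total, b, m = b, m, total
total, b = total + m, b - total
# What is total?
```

Trace (tracking total):
total, b, m = (25, 22, 20)  # -> total = 25, b = 22, m = 20
total, b, m = (b, m, total)  # -> total = 22, b = 20, m = 25
total, b = (total + m, b - total)  # -> total = 47, b = -2

Answer: 47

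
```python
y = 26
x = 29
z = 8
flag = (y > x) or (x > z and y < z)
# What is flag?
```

Trace (tracking flag):
y = 26  # -> y = 26
x = 29  # -> x = 29
z = 8  # -> z = 8
flag = y > x or (x > z and y < z)  # -> flag = False

Answer: False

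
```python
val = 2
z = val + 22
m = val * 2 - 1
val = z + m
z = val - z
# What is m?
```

Trace (tracking m):
val = 2  # -> val = 2
z = val + 22  # -> z = 24
m = val * 2 - 1  # -> m = 3
val = z + m  # -> val = 27
z = val - z  # -> z = 3

Answer: 3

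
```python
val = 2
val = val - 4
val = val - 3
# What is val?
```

Trace (tracking val):
val = 2  # -> val = 2
val = val - 4  # -> val = -2
val = val - 3  # -> val = -5

Answer: -5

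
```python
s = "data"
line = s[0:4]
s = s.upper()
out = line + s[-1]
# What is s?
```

Answer: 'DATA'

Derivation:
Trace (tracking s):
s = 'data'  # -> s = 'data'
line = s[0:4]  # -> line = 'data'
s = s.upper()  # -> s = 'DATA'
out = line + s[-1]  # -> out = 'dataA'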